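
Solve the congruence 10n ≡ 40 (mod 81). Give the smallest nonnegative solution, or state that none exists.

4

gcd(81, 10):
  81 = 8*10 + 1
  10 = 10*1
so gcd(81, 10) = 1.
1 divides 40, so solutions exist.
Back-substitute for Bézout coefficients:
  1 = 81 - 8*10
  ... = 10*(-8) + 81*(1)
So 10*(-8) ≡ 1 (mod 81); multiply by 40: n ≡ -320 (mod 81).
Smallest nonnegative: n = -320 mod 81 = 4.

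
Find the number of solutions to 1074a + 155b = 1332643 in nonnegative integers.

gcd(1074, 155) = 1  (1074 = 6×155 + 144, 155 = 1×144 + 11, 144 = 13×11 + 1, 11 = 11×1).
Back-substituting, 1074×(14) + 155×(-97) = 1.
Scale by 1332643: one solution is (18657002, -129266371). Reduce a mod 155: (117, 7787).
General: a = 117 + 155t, b = 7787 - 1074t.
a ≥ 0 ⇒ t ≥ 0; b ≥ 0 ⇒ t ≤ 7. So t ∈ [0, 7]: 8 solutions.

8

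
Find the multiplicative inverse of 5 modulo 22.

9

gcd(22, 5) = 1  (22 = 4×5 + 2, 5 = 2×2 + 1, 2 = 2×1).
Back-substituting, 5×(9) + 22×(-2) = 1.
So 5×9 ≡ 1 (mod 22), and 9 mod 22 = 9.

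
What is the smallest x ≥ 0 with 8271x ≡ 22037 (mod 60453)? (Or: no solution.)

gcd(60453, 8271) = 9.
9 does not divide 22037, so the congruence has no solution.

no solution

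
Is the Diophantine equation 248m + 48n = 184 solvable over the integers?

yes

gcd(248, 48) = 8  (248 = 5·48 + 8, 48 = 6·8).
8 divides 184, so integer solutions exist.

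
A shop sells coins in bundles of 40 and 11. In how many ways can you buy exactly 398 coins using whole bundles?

Need nonnegative integers with 40j + 11k = 398.
gcd(40, 11) = 1, and 40·(-3) + 11·(11) = 1.
So (j₀, k₀) = (-1194, 4378); general j = -1194 + 11t, k = 4378 - 40t.
j ≥ 0 ⇒ t ≥ 109; k ≥ 0 ⇒ t ≤ 109. That's 1 value of t.

1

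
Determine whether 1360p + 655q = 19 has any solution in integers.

gcd(1360, 655) = 5.
5 does not divide 19 (remainder 4), so no integer solutions.

no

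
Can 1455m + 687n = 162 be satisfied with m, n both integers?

yes

gcd(1455, 687) = 3.
3 divides 162, so integer solutions exist.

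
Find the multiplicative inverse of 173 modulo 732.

677

gcd(732, 173) = 1.
By Bézout, 173·(-55) + 732·(13) = 1.
So 173·-55 ≡ 1 (mod 732), and -55 mod 732 = 677.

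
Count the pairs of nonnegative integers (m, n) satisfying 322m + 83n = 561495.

22

gcd(322, 83) = 1.
By Bézout, 322·(-25) + 83·(97) = 1.
One solution: (0, 6765).
General: m = 0 + 83t, n = 6765 - 322t.
m ≥ 0 ⇒ t ≥ 0; n ≥ 0 ⇒ t ≤ 21. So t ∈ [0, 21]: 22 solutions.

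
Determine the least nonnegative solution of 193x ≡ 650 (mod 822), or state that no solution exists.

770

gcd(822, 193) = 1.
1 divides 650, so solutions exist.
By Bézout, 193×(115) + 822×(-27) = 1.
So 193×(115) ≡ 1 (mod 822); multiply by 650: x ≡ 74750 (mod 822).
Smallest nonnegative: x = 74750 mod 822 = 770.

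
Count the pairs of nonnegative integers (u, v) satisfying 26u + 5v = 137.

1

gcd(26, 5) = 1.
By Bézout, 26·(1) + 5·(-5) = 1.
One solution: (2, 17).
General: u = 2 + 5t, v = 17 - 26t.
u ≥ 0 ⇒ t ≥ 0; v ≥ 0 ⇒ t ≤ 0. So t ∈ [0, 0]: 1 solution.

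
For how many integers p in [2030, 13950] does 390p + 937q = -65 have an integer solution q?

gcd(937, 390) = 1  (937 = 2·390 + 157, 390 = 2·157 + 76, 157 = 2·76 + 5, 76 = 15·5 + 1, 5 = 5·1).
Back-substituting, 390·(185) + 937·(-77) = 1.
Scale by -65: particular solution (-12025, 5005); reduce p mod 937: (156, -65).
General solution: p = 156 + 937t, q = -65 - 390t for integer t.
2030 ≤ 156 + 937t ≤ 13950 gives t ∈ [2, 14], which is 13 values.

13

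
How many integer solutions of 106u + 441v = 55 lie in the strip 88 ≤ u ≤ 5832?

gcd(441, 106) = 1.
By Bézout, 106×(-104) + 441×(25) = 1.
Particular solution: (13, -3).
General solution: u = 13 + 441t, v = -3 - 106t for integer t.
88 ≤ 13 + 441t ≤ 5832 gives t ∈ [1, 13], which is 13 values.

13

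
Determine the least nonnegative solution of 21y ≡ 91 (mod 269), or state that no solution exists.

94

gcd(269, 21) = 1  (269 = 12×21 + 17, 21 = 1×17 + 4, 17 = 4×4 + 1, 4 = 4×1).
1 divides 91, so solutions exist.
Back-substituting, 21×(-64) + 269×(5) = 1.
So 21×(-64) ≡ 1 (mod 269); multiply by 91: y ≡ -5824 (mod 269).
Smallest nonnegative: y = -5824 mod 269 = 94.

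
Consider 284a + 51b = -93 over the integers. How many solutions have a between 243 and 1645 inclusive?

28

gcd(284, 51) = 1  (284 = 5*51 + 29, 51 = 1*29 + 22, 29 = 1*22 + 7, 22 = 3*7 + 1, 7 = 7*1).
Back-substituting, 284*(-7) + 51*(39) = 1.
Scale by -93: particular solution (651, -3627); reduce a mod 51: (39, -219).
General solution: a = 39 + 51t, b = -219 - 284t for integer t.
243 ≤ 39 + 51t ≤ 1645 gives t ∈ [4, 31], which is 28 values.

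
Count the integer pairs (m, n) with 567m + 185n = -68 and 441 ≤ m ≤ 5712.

gcd(567, 185) = 1  (567 = 3×185 + 12, 185 = 15×12 + 5, 12 = 2×5 + 2, 5 = 2×2 + 1, 2 = 2×1).
Back-substituting, 567×(-77) + 185×(236) = 1.
Scale by -68: particular solution (5236, -16048); reduce m mod 185: (56, -172).
General solution: m = 56 + 185t, n = -172 - 567t for integer t.
441 ≤ 56 + 185t ≤ 5712 gives t ∈ [3, 30], which is 28 values.

28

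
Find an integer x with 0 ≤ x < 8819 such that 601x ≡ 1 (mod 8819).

675

gcd(8819, 601) = 1.
By Bézout, 601×(675) + 8819×(-46) = 1.
So 601×675 ≡ 1 (mod 8819), and 675 mod 8819 = 675.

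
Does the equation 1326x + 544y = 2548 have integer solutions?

no

gcd(1326, 544):
  1326 = 2·544 + 238
  544 = 2·238 + 68
  238 = 3·68 + 34
  68 = 2·34
so gcd(1326, 544) = 34.
34 does not divide 2548 (remainder 32), so no integer solutions.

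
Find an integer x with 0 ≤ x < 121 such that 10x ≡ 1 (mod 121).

109

gcd(121, 10) = 1.
By Bézout, 10·(-12) + 121·(1) = 1.
So 10·-12 ≡ 1 (mod 121), and -12 mod 121 = 109.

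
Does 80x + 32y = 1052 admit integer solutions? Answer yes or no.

gcd(80, 32) = 16  (80 = 2×32 + 16, 32 = 2×16).
16 does not divide 1052 (remainder 12), so no integer solutions.

no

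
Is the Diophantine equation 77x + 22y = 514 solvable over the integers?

no

gcd(77, 22):
  77 = 3×22 + 11
  22 = 2×11
so gcd(77, 22) = 11.
11 does not divide 514 (remainder 8), so no integer solutions.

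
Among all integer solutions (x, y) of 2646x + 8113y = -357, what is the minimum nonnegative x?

gcd(8113, 2646):
  8113 = 3*2646 + 175
  2646 = 15*175 + 21
  175 = 8*21 + 7
  21 = 3*7
so gcd(8113, 2646) = 7.
7 divides -357, so solutions exist.
Back-substitute for Bézout coefficients:
  7 = 175 - 8*21
  ... = 2646*(-371) + 8113*(121)
Scale by -357/7 = -51: (x₀, y₀) = (18921, -6171).
General solution: x = 18921 + 1159t, y = -6171 - 378t for integer t.
x ≥ 0: smallest is 18921 mod 1159 = 377 (at t = -16), with y = -123.

377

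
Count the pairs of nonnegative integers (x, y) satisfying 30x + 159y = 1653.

gcd(159, 30):
  159 = 5*30 + 9
  30 = 3*9 + 3
  9 = 3*3
so gcd(159, 30) = 3.
Back-substitute for Bézout coefficients:
  3 = 30 - 3*9
  ... = 30*(16) + 159*(-3)
Scale by 551: one solution is (8816, -1653). Reduce x mod 53: (18, 7).
General: x = 18 + 53t, y = 7 - 10t.
x ≥ 0 ⇒ t ≥ 0; y ≥ 0 ⇒ t ≤ 0. So t ∈ [0, 0]: 1 solution.

1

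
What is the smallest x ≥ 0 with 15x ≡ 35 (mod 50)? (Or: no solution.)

gcd(50, 15) = 5  (50 = 3×15 + 5, 15 = 3×5).
5 divides 35, so solutions exist.
Back-substituting, 15×(-3) + 50×(1) = 5.
So 15×(-3) ≡ 5 (mod 50); multiply by 7: x ≡ -21 (mod 10).
Smallest nonnegative: x = -21 mod 10 = 9.

9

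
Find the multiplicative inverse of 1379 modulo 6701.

gcd(6701, 1379) = 1.
By Bézout, 1379×(-1278) + 6701×(263) = 1.
So 1379×-1278 ≡ 1 (mod 6701), and -1278 mod 6701 = 5423.

5423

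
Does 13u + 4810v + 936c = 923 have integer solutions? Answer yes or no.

yes

gcd(4810, 13) = 13  (4810 = 370·13).
gcd(13, 936) = 13.
13 divides 923, so integer solutions exist.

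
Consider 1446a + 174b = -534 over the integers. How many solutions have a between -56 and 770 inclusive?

29

gcd(1446, 174) = 6  (1446 = 8×174 + 54, 174 = 3×54 + 12, 54 = 4×12 + 6, 12 = 2×6).
Back-substituting, 1446×(13) + 174×(-108) = 6.
Scale by -89: particular solution (-1157, 9612); reduce a mod 29: (3, -28).
General solution: a = 3 + 29t, b = -28 - 241t for integer t.
-56 ≤ 3 + 29t ≤ 770 gives t ∈ [-2, 26], which is 29 values.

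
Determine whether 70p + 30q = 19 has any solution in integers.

no

gcd(70, 30) = 10  (70 = 2·30 + 10, 30 = 3·10).
10 does not divide 19 (remainder 9), so no integer solutions.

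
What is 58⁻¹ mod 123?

gcd(123, 58) = 1.
By Bézout, 58×(-53) + 123×(25) = 1.
So 58×-53 ≡ 1 (mod 123), and -53 mod 123 = 70.

70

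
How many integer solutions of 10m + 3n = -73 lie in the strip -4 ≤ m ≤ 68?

gcd(10, 3) = 1.
By Bézout, 10*(1) + 3*(-3) = 1.
Particular solution: (2, -31).
General solution: m = 2 + 3t, n = -31 - 10t for integer t.
-4 ≤ 2 + 3t ≤ 68 gives t ∈ [-2, 22], which is 25 values.

25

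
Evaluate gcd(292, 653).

1

gcd(653, 292) = 1  (653 = 2×292 + 69, 292 = 4×69 + 16, 69 = 4×16 + 5, 16 = 3×5 + 1, 5 = 5×1).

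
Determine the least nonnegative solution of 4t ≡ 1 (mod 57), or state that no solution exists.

gcd(57, 4):
  57 = 14·4 + 1
  4 = 4·1
so gcd(57, 4) = 1.
1 divides 1, so solutions exist.
Back-substitute for Bézout coefficients:
  1 = 57 - 14·4
  ... = 4·(-14) + 57·(1)
So 4·(-14) ≡ 1 (mod 57); multiply by 1: t ≡ -14 (mod 57).
Smallest nonnegative: t = -14 mod 57 = 43.

43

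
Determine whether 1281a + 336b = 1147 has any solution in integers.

no

gcd(1281, 336) = 21  (1281 = 3×336 + 273, 336 = 1×273 + 63, 273 = 4×63 + 21, 63 = 3×21).
21 does not divide 1147 (remainder 13), so no integer solutions.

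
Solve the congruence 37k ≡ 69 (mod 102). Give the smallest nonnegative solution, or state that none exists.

57

gcd(102, 37) = 1.
1 divides 69, so solutions exist.
By Bézout, 37*(-11) + 102*(4) = 1.
So 37*(-11) ≡ 1 (mod 102); multiply by 69: k ≡ -759 (mod 102).
Smallest nonnegative: k = -759 mod 102 = 57.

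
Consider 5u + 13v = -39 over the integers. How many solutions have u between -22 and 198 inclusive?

gcd(13, 5):
  13 = 2×5 + 3
  5 = 1×3 + 2
  3 = 1×2 + 1
  2 = 2×1
so gcd(13, 5) = 1.
Back-substitute for Bézout coefficients:
  1 = 3 - 1×2
  ... = 5×(-5) + 13×(2)
Scale by -39: particular solution (195, -78); reduce u mod 13: (0, -3).
General solution: u = 0 + 13t, v = -3 - 5t for integer t.
-22 ≤ 0 + 13t ≤ 198 gives t ∈ [-1, 15], which is 17 values.

17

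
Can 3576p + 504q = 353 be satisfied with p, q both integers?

gcd(3576, 504) = 24  (3576 = 7·504 + 48, 504 = 10·48 + 24, 48 = 2·24).
24 does not divide 353 (remainder 17), so no integer solutions.

no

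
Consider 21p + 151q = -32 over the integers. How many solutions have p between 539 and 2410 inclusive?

12

gcd(151, 21) = 1.
By Bézout, 21*(36) + 151*(-5) = 1.
Particular solution: (56, -8).
General solution: p = 56 + 151t, q = -8 - 21t for integer t.
539 ≤ 56 + 151t ≤ 2410 gives t ∈ [4, 15], which is 12 values.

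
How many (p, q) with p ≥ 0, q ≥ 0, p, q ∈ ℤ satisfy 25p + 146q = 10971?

3

gcd(146, 25):
  146 = 5·25 + 21
  25 = 1·21 + 4
  21 = 5·4 + 1
  4 = 4·1
so gcd(146, 25) = 1.
Back-substitute for Bézout coefficients:
  1 = 21 - 5·4
  ... = 25·(-35) + 146·(6)
Scale by 10971: one solution is (-383985, 65826). Reduce p mod 146: (141, 51).
General: p = 141 + 146t, q = 51 - 25t.
p ≥ 0 ⇒ t ≥ 0; q ≥ 0 ⇒ t ≤ 2. So t ∈ [0, 2]: 3 solutions.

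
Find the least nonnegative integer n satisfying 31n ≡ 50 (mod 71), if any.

gcd(71, 31):
  71 = 2·31 + 9
  31 = 3·9 + 4
  9 = 2·4 + 1
  4 = 4·1
so gcd(71, 31) = 1.
1 divides 50, so solutions exist.
Back-substitute for Bézout coefficients:
  1 = 9 - 2·4
  ... = 31·(-16) + 71·(7)
So 31·(-16) ≡ 1 (mod 71); multiply by 50: n ≡ -800 (mod 71).
Smallest nonnegative: n = -800 mod 71 = 52.

52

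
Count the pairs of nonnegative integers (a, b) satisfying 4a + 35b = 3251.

23

gcd(35, 4):
  35 = 8×4 + 3
  4 = 1×3 + 1
  3 = 3×1
so gcd(35, 4) = 1.
Back-substitute for Bézout coefficients:
  1 = 4 - 1×3
  ... = 4×(9) + 35×(-1)
Scale by 3251: one solution is (29259, -3251). Reduce a mod 35: (34, 89).
General: a = 34 + 35t, b = 89 - 4t.
a ≥ 0 ⇒ t ≥ 0; b ≥ 0 ⇒ t ≤ 22. So t ∈ [0, 22]: 23 solutions.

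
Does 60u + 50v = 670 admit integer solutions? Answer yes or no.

gcd(60, 50):
  60 = 1×50 + 10
  50 = 5×10
so gcd(60, 50) = 10.
10 divides 670, so integer solutions exist.

yes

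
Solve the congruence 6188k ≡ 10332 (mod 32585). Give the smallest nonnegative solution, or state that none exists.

444

gcd(32585, 6188):
  32585 = 5*6188 + 1645
  6188 = 3*1645 + 1253
  1645 = 1*1253 + 392
  1253 = 3*392 + 77
  392 = 5*77 + 7
  77 = 11*7
so gcd(32585, 6188) = 7.
7 divides 10332, so solutions exist.
Back-substitute for Bézout coefficients:
  7 = 392 - 5*77
  ... = 6188*(-416) + 32585*(79)
So 6188*(-416) ≡ 7 (mod 32585); multiply by 1476: k ≡ -614016 (mod 4655).
Smallest nonnegative: k = -614016 mod 4655 = 444.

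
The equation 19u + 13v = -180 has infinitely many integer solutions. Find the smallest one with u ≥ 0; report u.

9

gcd(19, 13):
  19 = 1·13 + 6
  13 = 2·6 + 1
  6 = 6·1
so gcd(19, 13) = 1.
1 divides -180, so solutions exist.
Back-substitute for Bézout coefficients:
  1 = 13 - 2·6
  ... = 19·(-2) + 13·(3)
Scale by -180/1 = -180: (u₀, v₀) = (360, -540).
General solution: u = 360 + 13t, v = -540 - 19t for integer t.
u ≥ 0: smallest is 360 mod 13 = 9 (at t = -27), with v = -27.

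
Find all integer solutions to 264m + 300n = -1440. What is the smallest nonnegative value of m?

gcd(300, 264):
  300 = 1*264 + 36
  264 = 7*36 + 12
  36 = 3*12
so gcd(300, 264) = 12.
12 divides -1440, so solutions exist.
Back-substitute for Bézout coefficients:
  12 = 264 - 7*36
  ... = 264*(8) + 300*(-7)
Scale by -1440/12 = -120: (m₀, n₀) = (-960, 840).
General solution: m = -960 + 25t, n = 840 - 22t for integer t.
m ≥ 0: smallest is -960 mod 25 = 15 (at t = 39), with n = -18.

15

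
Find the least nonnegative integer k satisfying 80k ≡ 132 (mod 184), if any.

no solution

gcd(184, 80) = 8  (184 = 2·80 + 24, 80 = 3·24 + 8, 24 = 3·8).
8 does not divide 132, so the congruence has no solution.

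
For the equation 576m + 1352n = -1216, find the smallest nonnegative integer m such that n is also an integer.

73

gcd(1352, 576) = 8  (1352 = 2·576 + 200, 576 = 2·200 + 176, 200 = 1·176 + 24, 176 = 7·24 + 8, 24 = 3·8).
8 divides -1216, so solutions exist.
Back-substituting, 576·(54) + 1352·(-23) = 8.
Scale by -1216/8 = -152: (m₀, n₀) = (-8208, 3496).
General solution: m = -8208 + 169t, n = 3496 - 72t for integer t.
m ≥ 0: smallest is -8208 mod 169 = 73 (at t = 49), with n = -32.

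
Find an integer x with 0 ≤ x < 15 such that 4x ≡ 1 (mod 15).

gcd(15, 4):
  15 = 3·4 + 3
  4 = 1·3 + 1
  3 = 3·1
so gcd(15, 4) = 1.
Back-substitute for Bézout coefficients:
  1 = 4 - 1·3
  ... = 4·(4) + 15·(-1)
So 4·4 ≡ 1 (mod 15), and 4 mod 15 = 4.

4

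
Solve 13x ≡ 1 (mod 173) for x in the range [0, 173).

gcd(173, 13) = 1.
By Bézout, 13*(40) + 173*(-3) = 1.
So 13*40 ≡ 1 (mod 173), and 40 mod 173 = 40.

40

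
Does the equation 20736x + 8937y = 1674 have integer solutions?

yes

gcd(20736, 8937) = 27  (20736 = 2×8937 + 2862, 8937 = 3×2862 + 351, 2862 = 8×351 + 54, 351 = 6×54 + 27, 54 = 2×27).
27 divides 1674, so integer solutions exist.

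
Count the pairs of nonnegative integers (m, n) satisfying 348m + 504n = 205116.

gcd(504, 348) = 12  (504 = 1×348 + 156, 348 = 2×156 + 36, 156 = 4×36 + 12, 36 = 3×12).
Back-substituting, 348×(-13) + 504×(9) = 12.
Scale by 17093: one solution is (-222209, 153837). Reduce m mod 42: (13, 398).
General: m = 13 + 42t, n = 398 - 29t.
m ≥ 0 ⇒ t ≥ 0; n ≥ 0 ⇒ t ≤ 13. So t ∈ [0, 13]: 14 solutions.

14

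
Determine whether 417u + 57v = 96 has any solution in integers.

yes

gcd(417, 57) = 3.
3 divides 96, so integer solutions exist.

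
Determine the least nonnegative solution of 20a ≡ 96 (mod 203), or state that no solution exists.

86

gcd(203, 20) = 1.
1 divides 96, so solutions exist.
By Bézout, 20*(-71) + 203*(7) = 1.
So 20*(-71) ≡ 1 (mod 203); multiply by 96: a ≡ -6816 (mod 203).
Smallest nonnegative: a = -6816 mod 203 = 86.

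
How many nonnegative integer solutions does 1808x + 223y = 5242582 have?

gcd(1808, 223) = 1.
By Bézout, 1808·(-65) + 223·(527) = 1.
One solution: (31, 23258).
General: x = 31 + 223t, y = 23258 - 1808t.
x ≥ 0 ⇒ t ≥ 0; y ≥ 0 ⇒ t ≤ 12. So t ∈ [0, 12]: 13 solutions.

13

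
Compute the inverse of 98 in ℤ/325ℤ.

262

gcd(325, 98) = 1.
By Bézout, 98×(-63) + 325×(19) = 1.
So 98×-63 ≡ 1 (mod 325), and -63 mod 325 = 262.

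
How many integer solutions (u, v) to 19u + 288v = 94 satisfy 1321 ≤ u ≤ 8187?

gcd(288, 19) = 1.
By Bézout, 19×(91) + 288×(-6) = 1.
Particular solution: (202, -13).
General solution: u = 202 + 288t, v = -13 - 19t for integer t.
1321 ≤ 202 + 288t ≤ 8187 gives t ∈ [4, 27], which is 24 values.

24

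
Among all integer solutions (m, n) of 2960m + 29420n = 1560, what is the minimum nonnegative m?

577

gcd(29420, 2960):
  29420 = 9×2960 + 2780
  2960 = 1×2780 + 180
  2780 = 15×180 + 80
  180 = 2×80 + 20
  80 = 4×20
so gcd(29420, 2960) = 20.
20 divides 1560, so solutions exist.
Back-substitute for Bézout coefficients:
  20 = 180 - 2×80
  ... = 2960×(328) + 29420×(-33)
Scale by 1560/20 = 78: (m₀, n₀) = (25584, -2574).
General solution: m = 25584 + 1471t, n = -2574 - 148t for integer t.
m ≥ 0: smallest is 25584 mod 1471 = 577 (at t = -17), with n = -58.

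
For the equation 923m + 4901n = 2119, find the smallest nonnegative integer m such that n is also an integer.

220

gcd(4901, 923) = 13  (4901 = 5·923 + 286, 923 = 3·286 + 65, 286 = 4·65 + 26, 65 = 2·26 + 13, 26 = 2·13).
13 divides 2119, so solutions exist.
Back-substituting, 923·(154) + 4901·(-29) = 13.
Scale by 2119/13 = 163: (m₀, n₀) = (25102, -4727).
General solution: m = 25102 + 377t, n = -4727 - 71t for integer t.
m ≥ 0: smallest is 25102 mod 377 = 220 (at t = -66), with n = -41.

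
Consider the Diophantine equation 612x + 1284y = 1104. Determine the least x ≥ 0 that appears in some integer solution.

6

gcd(1284, 612) = 12  (1284 = 2·612 + 60, 612 = 10·60 + 12, 60 = 5·12).
12 divides 1104, so solutions exist.
Back-substituting, 612·(21) + 1284·(-10) = 12.
Scale by 1104/12 = 92: (x₀, y₀) = (1932, -920).
General solution: x = 1932 + 107t, y = -920 - 51t for integer t.
x ≥ 0: smallest is 1932 mod 107 = 6 (at t = -18), with y = -2.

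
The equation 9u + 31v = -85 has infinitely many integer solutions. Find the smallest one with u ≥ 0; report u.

gcd(31, 9):
  31 = 3×9 + 4
  9 = 2×4 + 1
  4 = 4×1
so gcd(31, 9) = 1.
1 divides -85, so solutions exist.
Back-substitute for Bézout coefficients:
  1 = 9 - 2×4
  ... = 9×(7) + 31×(-2)
Scale by -85/1 = -85: (u₀, v₀) = (-595, 170).
General solution: u = -595 + 31t, v = 170 - 9t for integer t.
u ≥ 0: smallest is -595 mod 31 = 25 (at t = 20), with v = -10.

25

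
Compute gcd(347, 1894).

gcd(1894, 347):
  1894 = 5·347 + 159
  347 = 2·159 + 29
  159 = 5·29 + 14
  29 = 2·14 + 1
  14 = 14·1
so gcd(1894, 347) = 1.

1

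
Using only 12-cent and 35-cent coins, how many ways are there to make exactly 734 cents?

1

Need nonnegative integers with 12j + 35k = 734.
gcd(12, 35) = 1, and 12·(3) + 35·(-1) = 1.
So (j₀, k₀) = (2202, -734); general j = 2202 + 35t, k = -734 - 12t.
j ≥ 0 ⇒ t ≥ -62; k ≥ 0 ⇒ t ≤ -62. That's 1 value of t.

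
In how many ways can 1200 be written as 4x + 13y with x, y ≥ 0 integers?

24

gcd(13, 4):
  13 = 3*4 + 1
  4 = 4*1
so gcd(13, 4) = 1.
Back-substitute for Bézout coefficients:
  1 = 13 - 3*4
  ... = 4*(-3) + 13*(1)
Scale by 1200: one solution is (-3600, 1200). Reduce x mod 13: (1, 92).
General: x = 1 + 13t, y = 92 - 4t.
x ≥ 0 ⇒ t ≥ 0; y ≥ 0 ⇒ t ≤ 23. So t ∈ [0, 23]: 24 solutions.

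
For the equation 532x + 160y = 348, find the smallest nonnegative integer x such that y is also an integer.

gcd(532, 160) = 4  (532 = 3×160 + 52, 160 = 3×52 + 4, 52 = 13×4).
4 divides 348, so solutions exist.
Back-substituting, 532×(-3) + 160×(10) = 4.
Scale by 348/4 = 87: (x₀, y₀) = (-261, 870).
General solution: x = -261 + 40t, y = 870 - 133t for integer t.
x ≥ 0: smallest is -261 mod 40 = 19 (at t = 7), with y = -61.

19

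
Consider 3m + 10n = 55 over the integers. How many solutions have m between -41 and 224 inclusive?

gcd(10, 3) = 1  (10 = 3×3 + 1, 3 = 3×1).
Back-substituting, 3×(-3) + 10×(1) = 1.
Scale by 55: particular solution (-165, 55); reduce m mod 10: (5, 4).
General solution: m = 5 + 10t, n = 4 - 3t for integer t.
-41 ≤ 5 + 10t ≤ 224 gives t ∈ [-4, 21], which is 26 values.

26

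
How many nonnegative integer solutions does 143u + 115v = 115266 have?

7

gcd(143, 115) = 1  (143 = 1×115 + 28, 115 = 4×28 + 3, 28 = 9×3 + 1, 3 = 3×1).
Back-substituting, 143×(37) + 115×(-46) = 1.
Scale by 115266: one solution is (4264842, -5302236). Reduce u mod 115: (67, 919).
General: u = 67 + 115t, v = 919 - 143t.
u ≥ 0 ⇒ t ≥ 0; v ≥ 0 ⇒ t ≤ 6. So t ∈ [0, 6]: 7 solutions.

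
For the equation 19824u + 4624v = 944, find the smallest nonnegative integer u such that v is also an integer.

234

gcd(19824, 4624):
  19824 = 4×4624 + 1328
  4624 = 3×1328 + 640
  1328 = 2×640 + 48
  640 = 13×48 + 16
  48 = 3×16
so gcd(19824, 4624) = 16.
16 divides 944, so solutions exist.
Back-substitute for Bézout coefficients:
  16 = 640 - 13×48
  ... = 19824×(-94) + 4624×(403)
Scale by 944/16 = 59: (u₀, v₀) = (-5546, 23777).
General solution: u = -5546 + 289t, v = 23777 - 1239t for integer t.
u ≥ 0: smallest is -5546 mod 289 = 234 (at t = 20), with v = -1003.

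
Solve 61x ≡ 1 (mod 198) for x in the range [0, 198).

13

gcd(198, 61) = 1  (198 = 3×61 + 15, 61 = 4×15 + 1, 15 = 15×1).
Back-substituting, 61×(13) + 198×(-4) = 1.
So 61×13 ≡ 1 (mod 198), and 13 mod 198 = 13.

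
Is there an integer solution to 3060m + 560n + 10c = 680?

gcd(3060, 560) = 20  (3060 = 5*560 + 260, 560 = 2*260 + 40, 260 = 6*40 + 20, 40 = 2*20).
gcd(20, 10) = 10.
10 divides 680, so integer solutions exist.

yes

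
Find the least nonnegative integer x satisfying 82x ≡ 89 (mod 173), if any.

gcd(173, 82) = 1  (173 = 2×82 + 9, 82 = 9×9 + 1, 9 = 9×1).
1 divides 89, so solutions exist.
Back-substituting, 82×(19) + 173×(-9) = 1.
So 82×(19) ≡ 1 (mod 173); multiply by 89: x ≡ 1691 (mod 173).
Smallest nonnegative: x = 1691 mod 173 = 134.

134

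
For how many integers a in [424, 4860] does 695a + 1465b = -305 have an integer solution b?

15

gcd(1465, 695):
  1465 = 2·695 + 75
  695 = 9·75 + 20
  75 = 3·20 + 15
  20 = 1·15 + 5
  15 = 3·5
so gcd(1465, 695) = 5.
Back-substitute for Bézout coefficients:
  5 = 20 - 1·15
  ... = 695·(78) + 1465·(-37)
Scale by -61: particular solution (-4758, 2257); reduce a mod 293: (223, -106).
General solution: a = 223 + 293t, b = -106 - 139t for integer t.
424 ≤ 223 + 293t ≤ 4860 gives t ∈ [1, 15], which is 15 values.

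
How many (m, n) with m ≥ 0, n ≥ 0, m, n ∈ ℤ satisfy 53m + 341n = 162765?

9

gcd(341, 53) = 1.
By Bézout, 53·(148) + 341·(-23) = 1.
One solution: (298, 431).
General: m = 298 + 341t, n = 431 - 53t.
m ≥ 0 ⇒ t ≥ 0; n ≥ 0 ⇒ t ≤ 8. So t ∈ [0, 8]: 9 solutions.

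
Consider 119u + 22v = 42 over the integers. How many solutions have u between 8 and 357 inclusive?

gcd(119, 22) = 1  (119 = 5×22 + 9, 22 = 2×9 + 4, 9 = 2×4 + 1, 4 = 4×1).
Back-substituting, 119×(5) + 22×(-27) = 1.
Scale by 42: particular solution (210, -1134); reduce u mod 22: (12, -63).
General solution: u = 12 + 22t, v = -63 - 119t for integer t.
8 ≤ 12 + 22t ≤ 357 gives t ∈ [0, 15], which is 16 values.

16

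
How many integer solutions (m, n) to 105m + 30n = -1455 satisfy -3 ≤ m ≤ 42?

23

gcd(105, 30) = 15  (105 = 3*30 + 15, 30 = 2*15).
Back-substituting, 105*(1) + 30*(-3) = 15.
Scale by -97: particular solution (-97, 291); reduce m mod 2: (1, -52).
General solution: m = 1 + 2t, n = -52 - 7t for integer t.
-3 ≤ 1 + 2t ≤ 42 gives t ∈ [-2, 20], which is 23 values.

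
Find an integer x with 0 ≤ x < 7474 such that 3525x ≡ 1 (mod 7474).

gcd(7474, 3525) = 1.
By Bézout, 3525·(-899) + 7474·(424) = 1.
So 3525·-899 ≡ 1 (mod 7474), and -899 mod 7474 = 6575.

6575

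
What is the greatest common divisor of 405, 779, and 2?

gcd(779, 405) = 1.
gcd(1, 2) = 1.

1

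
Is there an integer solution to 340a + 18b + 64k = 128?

gcd(340, 18) = 2.
gcd(2, 64) = 2.
2 divides 128, so integer solutions exist.

yes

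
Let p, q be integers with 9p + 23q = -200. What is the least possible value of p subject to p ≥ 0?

gcd(23, 9):
  23 = 2·9 + 5
  9 = 1·5 + 4
  5 = 1·4 + 1
  4 = 4·1
so gcd(23, 9) = 1.
1 divides -200, so solutions exist.
Back-substitute for Bézout coefficients:
  1 = 5 - 1·4
  ... = 9·(-5) + 23·(2)
Scale by -200/1 = -200: (p₀, q₀) = (1000, -400).
General solution: p = 1000 + 23t, q = -400 - 9t for integer t.
p ≥ 0: smallest is 1000 mod 23 = 11 (at t = -43), with q = -13.

11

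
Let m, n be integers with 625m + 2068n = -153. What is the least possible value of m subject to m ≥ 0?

gcd(2068, 625):
  2068 = 3·625 + 193
  625 = 3·193 + 46
  193 = 4·46 + 9
  46 = 5·9 + 1
  9 = 9·1
so gcd(2068, 625) = 1.
1 divides -153, so solutions exist.
Back-substitute for Bézout coefficients:
  1 = 46 - 5·9
  ... = 625·(225) + 2068·(-68)
Scale by -153/1 = -153: (m₀, n₀) = (-34425, 10404).
General solution: m = -34425 + 2068t, n = 10404 - 625t for integer t.
m ≥ 0: smallest is -34425 mod 2068 = 731 (at t = 17), with n = -221.

731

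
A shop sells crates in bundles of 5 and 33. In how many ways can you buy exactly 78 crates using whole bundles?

Need nonnegative integers with 5j + 33k = 78.
gcd(5, 33) = 1, and 5·(-13) + 33·(2) = 1.
So (j₀, k₀) = (-1014, 156); general j = -1014 + 33t, k = 156 - 5t.
j ≥ 0 ⇒ t ≥ 31; k ≥ 0 ⇒ t ≤ 31. That's 1 value of t.

1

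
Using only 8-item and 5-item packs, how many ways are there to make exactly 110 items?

Need nonnegative integers with 8j + 5k = 110.
gcd(8, 5) = 1, and 8·(2) + 5·(-3) = 1.
So (j₀, k₀) = (220, -330); general j = 220 + 5t, k = -330 - 8t.
j ≥ 0 ⇒ t ≥ -44; k ≥ 0 ⇒ t ≤ -42. That's 3 values of t.

3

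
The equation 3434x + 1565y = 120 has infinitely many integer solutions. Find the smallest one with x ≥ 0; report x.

1030

gcd(3434, 1565) = 1.
1 divides 120, so solutions exist.
By Bézout, 3434·(139) + 1565·(-305) = 1.
Scale by 120/1 = 120: (x₀, y₀) = (16680, -36600).
General solution: x = 16680 + 1565t, y = -36600 - 3434t for integer t.
x ≥ 0: smallest is 16680 mod 1565 = 1030 (at t = -10), with y = -2260.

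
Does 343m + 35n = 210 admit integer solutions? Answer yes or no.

gcd(343, 35) = 7  (343 = 9·35 + 28, 35 = 1·28 + 7, 28 = 4·7).
7 divides 210, so integer solutions exist.

yes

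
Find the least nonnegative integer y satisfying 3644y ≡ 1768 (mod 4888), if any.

364

gcd(4888, 3644) = 4  (4888 = 1·3644 + 1244, 3644 = 2·1244 + 1156, 1244 = 1·1156 + 88, 1156 = 13·88 + 12, 88 = 7·12 + 4, 12 = 3·4).
4 divides 1768, so solutions exist.
Back-substituting, 3644·(-389) + 4888·(290) = 4.
So 3644·(-389) ≡ 4 (mod 4888); multiply by 442: y ≡ -171938 (mod 1222).
Smallest nonnegative: y = -171938 mod 1222 = 364.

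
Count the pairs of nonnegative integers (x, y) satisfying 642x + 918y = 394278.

4

gcd(918, 642) = 6  (918 = 1·642 + 276, 642 = 2·276 + 90, 276 = 3·90 + 6, 90 = 15·6).
Back-substituting, 642·(-10) + 918·(7) = 6.
Scale by 65713: one solution is (-657130, 459991). Reduce x mod 153: (5, 426).
General: x = 5 + 153t, y = 426 - 107t.
x ≥ 0 ⇒ t ≥ 0; y ≥ 0 ⇒ t ≤ 3. So t ∈ [0, 3]: 4 solutions.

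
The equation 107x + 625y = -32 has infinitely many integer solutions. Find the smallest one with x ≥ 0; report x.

99

gcd(625, 107):
  625 = 5·107 + 90
  107 = 1·90 + 17
  90 = 5·17 + 5
  17 = 3·5 + 2
  5 = 2·2 + 1
  2 = 2·1
so gcd(625, 107) = 1.
1 divides -32, so solutions exist.
Back-substitute for Bézout coefficients:
  1 = 5 - 2·2
  ... = 107·(-257) + 625·(44)
Scale by -32/1 = -32: (x₀, y₀) = (8224, -1408).
General solution: x = 8224 + 625t, y = -1408 - 107t for integer t.
x ≥ 0: smallest is 8224 mod 625 = 99 (at t = -13), with y = -17.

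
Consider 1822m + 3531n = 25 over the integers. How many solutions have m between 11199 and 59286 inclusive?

gcd(3531, 1822) = 1.
By Bézout, 1822·(250) + 3531·(-129) = 1.
Particular solution: (2719, -1403).
General solution: m = 2719 + 3531t, n = -1403 - 1822t for integer t.
11199 ≤ 2719 + 3531t ≤ 59286 gives t ∈ [3, 16], which is 14 values.

14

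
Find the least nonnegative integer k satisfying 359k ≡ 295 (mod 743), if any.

gcd(743, 359) = 1  (743 = 2*359 + 25, 359 = 14*25 + 9, 25 = 2*9 + 7, 9 = 1*7 + 2, 7 = 3*2 + 1, 2 = 2*1).
1 divides 295, so solutions exist.
Back-substituting, 359*(-327) + 743*(158) = 1.
So 359*(-327) ≡ 1 (mod 743); multiply by 295: k ≡ -96465 (mod 743).
Smallest nonnegative: k = -96465 mod 743 = 125.

125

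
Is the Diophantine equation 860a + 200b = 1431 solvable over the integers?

gcd(860, 200):
  860 = 4·200 + 60
  200 = 3·60 + 20
  60 = 3·20
so gcd(860, 200) = 20.
20 does not divide 1431 (remainder 11), so no integer solutions.

no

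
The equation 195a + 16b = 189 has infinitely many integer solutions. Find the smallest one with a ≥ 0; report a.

15

gcd(195, 16):
  195 = 12×16 + 3
  16 = 5×3 + 1
  3 = 3×1
so gcd(195, 16) = 1.
1 divides 189, so solutions exist.
Back-substitute for Bézout coefficients:
  1 = 16 - 5×3
  ... = 195×(-5) + 16×(61)
Scale by 189/1 = 189: (a₀, b₀) = (-945, 11529).
General solution: a = -945 + 16t, b = 11529 - 195t for integer t.
a ≥ 0: smallest is -945 mod 16 = 15 (at t = 60), with b = -171.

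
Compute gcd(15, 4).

1

gcd(15, 4):
  15 = 3×4 + 3
  4 = 1×3 + 1
  3 = 3×1
so gcd(15, 4) = 1.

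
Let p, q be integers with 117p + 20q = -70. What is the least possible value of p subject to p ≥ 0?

gcd(117, 20) = 1  (117 = 5*20 + 17, 20 = 1*17 + 3, 17 = 5*3 + 2, 3 = 1*2 + 1, 2 = 2*1).
1 divides -70, so solutions exist.
Back-substituting, 117*(-7) + 20*(41) = 1.
Scale by -70/1 = -70: (p₀, q₀) = (490, -2870).
General solution: p = 490 + 20t, q = -2870 - 117t for integer t.
p ≥ 0: smallest is 490 mod 20 = 10 (at t = -24), with q = -62.

10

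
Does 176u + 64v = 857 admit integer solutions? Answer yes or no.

no

gcd(176, 64) = 16.
16 does not divide 857 (remainder 9), so no integer solutions.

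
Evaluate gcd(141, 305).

1

gcd(305, 141) = 1  (305 = 2*141 + 23, 141 = 6*23 + 3, 23 = 7*3 + 2, 3 = 1*2 + 1, 2 = 2*1).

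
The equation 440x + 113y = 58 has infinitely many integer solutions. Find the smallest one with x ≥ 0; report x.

14

gcd(440, 113):
  440 = 3×113 + 101
  113 = 1×101 + 12
  101 = 8×12 + 5
  12 = 2×5 + 2
  5 = 2×2 + 1
  2 = 2×1
so gcd(440, 113) = 1.
1 divides 58, so solutions exist.
Back-substitute for Bézout coefficients:
  1 = 5 - 2×2
  ... = 440×(47) + 113×(-183)
Scale by 58/1 = 58: (x₀, y₀) = (2726, -10614).
General solution: x = 2726 + 113t, y = -10614 - 440t for integer t.
x ≥ 0: smallest is 2726 mod 113 = 14 (at t = -24), with y = -54.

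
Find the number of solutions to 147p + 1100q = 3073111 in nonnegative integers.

19

gcd(1100, 147) = 1  (1100 = 7·147 + 71, 147 = 2·71 + 5, 71 = 14·5 + 1, 5 = 5·1).
Back-substituting, 147·(-217) + 1100·(29) = 1.
Scale by 3073111: one solution is (-666865087, 89120219). Reduce p mod 1100: (13, 2792).
General: p = 13 + 1100t, q = 2792 - 147t.
p ≥ 0 ⇒ t ≥ 0; q ≥ 0 ⇒ t ≤ 18. So t ∈ [0, 18]: 19 solutions.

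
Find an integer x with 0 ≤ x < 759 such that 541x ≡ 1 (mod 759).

gcd(759, 541) = 1.
By Bézout, 541×(94) + 759×(-67) = 1.
So 541×94 ≡ 1 (mod 759), and 94 mod 759 = 94.

94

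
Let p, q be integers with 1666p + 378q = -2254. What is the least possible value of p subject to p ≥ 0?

5

gcd(1666, 378):
  1666 = 4×378 + 154
  378 = 2×154 + 70
  154 = 2×70 + 14
  70 = 5×14
so gcd(1666, 378) = 14.
14 divides -2254, so solutions exist.
Back-substitute for Bézout coefficients:
  14 = 154 - 2×70
  ... = 1666×(5) + 378×(-22)
Scale by -2254/14 = -161: (p₀, q₀) = (-805, 3542).
General solution: p = -805 + 27t, q = 3542 - 119t for integer t.
p ≥ 0: smallest is -805 mod 27 = 5 (at t = 30), with q = -28.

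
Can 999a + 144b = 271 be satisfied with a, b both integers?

gcd(999, 144) = 9.
9 does not divide 271 (remainder 1), so no integer solutions.

no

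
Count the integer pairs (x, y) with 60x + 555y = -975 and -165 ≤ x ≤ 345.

gcd(555, 60) = 15  (555 = 9·60 + 15, 60 = 4·15).
Back-substituting, 60·(-9) + 555·(1) = 15.
Scale by -65: particular solution (585, -65); reduce x mod 37: (30, -5).
General solution: x = 30 + 37t, y = -5 - 4t for integer t.
-165 ≤ 30 + 37t ≤ 345 gives t ∈ [-5, 8], which is 14 values.

14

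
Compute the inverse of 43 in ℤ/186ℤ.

gcd(186, 43):
  186 = 4·43 + 14
  43 = 3·14 + 1
  14 = 14·1
so gcd(186, 43) = 1.
Back-substitute for Bézout coefficients:
  1 = 43 - 3·14
  ... = 43·(13) + 186·(-3)
So 43·13 ≡ 1 (mod 186), and 13 mod 186 = 13.

13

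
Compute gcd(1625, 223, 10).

gcd(1625, 223):
  1625 = 7·223 + 64
  223 = 3·64 + 31
  64 = 2·31 + 2
  31 = 15·2 + 1
  2 = 2·1
so gcd(1625, 223) = 1.
gcd(1, 10) = 1.

1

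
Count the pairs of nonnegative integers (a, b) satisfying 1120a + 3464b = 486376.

gcd(3464, 1120) = 8.
By Bézout, 1120·(133) + 3464·(-43) = 8.
One solution: (159, 89).
General: a = 159 + 433t, b = 89 - 140t.
a ≥ 0 ⇒ t ≥ 0; b ≥ 0 ⇒ t ≤ 0. So t ∈ [0, 0]: 1 solution.

1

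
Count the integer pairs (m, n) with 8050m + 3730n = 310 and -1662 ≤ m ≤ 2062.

10

gcd(8050, 3730) = 10  (8050 = 2×3730 + 590, 3730 = 6×590 + 190, 590 = 3×190 + 20, 190 = 9×20 + 10, 20 = 2×10).
Back-substituting, 8050×(-177) + 3730×(382) = 10.
Scale by 31: particular solution (-5487, 11842); reduce m mod 373: (108, -233).
General solution: m = 108 + 373t, n = -233 - 805t for integer t.
-1662 ≤ 108 + 373t ≤ 2062 gives t ∈ [-4, 5], which is 10 values.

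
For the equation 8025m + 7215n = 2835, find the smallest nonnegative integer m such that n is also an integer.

gcd(8025, 7215) = 15  (8025 = 1·7215 + 810, 7215 = 8·810 + 735, 810 = 1·735 + 75, 735 = 9·75 + 60, 75 = 1·60 + 15, 60 = 4·15).
15 divides 2835, so solutions exist.
Back-substituting, 8025·(98) + 7215·(-109) = 15.
Scale by 2835/15 = 189: (m₀, n₀) = (18522, -20601).
General solution: m = 18522 + 481t, n = -20601 - 535t for integer t.
m ≥ 0: smallest is 18522 mod 481 = 244 (at t = -38), with n = -271.

244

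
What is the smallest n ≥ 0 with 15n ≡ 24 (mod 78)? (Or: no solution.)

12

gcd(78, 15) = 3  (78 = 5×15 + 3, 15 = 5×3).
3 divides 24, so solutions exist.
Back-substituting, 15×(-5) + 78×(1) = 3.
So 15×(-5) ≡ 3 (mod 78); multiply by 8: n ≡ -40 (mod 26).
Smallest nonnegative: n = -40 mod 26 = 12.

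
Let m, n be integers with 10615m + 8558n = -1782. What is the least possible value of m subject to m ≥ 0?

gcd(10615, 8558):
  10615 = 1×8558 + 2057
  8558 = 4×2057 + 330
  2057 = 6×330 + 77
  330 = 4×77 + 22
  77 = 3×22 + 11
  22 = 2×11
so gcd(10615, 8558) = 11.
11 divides -1782, so solutions exist.
Back-substitute for Bézout coefficients:
  11 = 77 - 3×22
  ... = 10615×(337) + 8558×(-418)
Scale by -1782/11 = -162: (m₀, n₀) = (-54594, 67716).
General solution: m = -54594 + 778t, n = 67716 - 965t for integer t.
m ≥ 0: smallest is -54594 mod 778 = 644 (at t = 71), with n = -799.

644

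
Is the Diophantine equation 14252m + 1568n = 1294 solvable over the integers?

no

gcd(14252, 1568) = 28  (14252 = 9×1568 + 140, 1568 = 11×140 + 28, 140 = 5×28).
28 does not divide 1294 (remainder 6), so no integer solutions.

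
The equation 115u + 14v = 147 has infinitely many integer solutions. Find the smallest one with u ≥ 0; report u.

gcd(115, 14) = 1.
1 divides 147, so solutions exist.
By Bézout, 115·(5) + 14·(-41) = 1.
Scale by 147/1 = 147: (u₀, v₀) = (735, -6027).
General solution: u = 735 + 14t, v = -6027 - 115t for integer t.
u ≥ 0: smallest is 735 mod 14 = 7 (at t = -52), with v = -47.

7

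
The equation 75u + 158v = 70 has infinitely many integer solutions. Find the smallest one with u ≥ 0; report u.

22

gcd(158, 75) = 1.
1 divides 70, so solutions exist.
By Bézout, 75×(59) + 158×(-28) = 1.
Scale by 70/1 = 70: (u₀, v₀) = (4130, -1960).
General solution: u = 4130 + 158t, v = -1960 - 75t for integer t.
u ≥ 0: smallest is 4130 mod 158 = 22 (at t = -26), with v = -10.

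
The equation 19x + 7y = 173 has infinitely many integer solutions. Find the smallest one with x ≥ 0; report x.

1

gcd(19, 7) = 1  (19 = 2*7 + 5, 7 = 1*5 + 2, 5 = 2*2 + 1, 2 = 2*1).
1 divides 173, so solutions exist.
Back-substituting, 19*(3) + 7*(-8) = 1.
Scale by 173/1 = 173: (x₀, y₀) = (519, -1384).
General solution: x = 519 + 7t, y = -1384 - 19t for integer t.
x ≥ 0: smallest is 519 mod 7 = 1 (at t = -74), with y = 22.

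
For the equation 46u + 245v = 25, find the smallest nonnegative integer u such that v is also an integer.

155

gcd(245, 46):
  245 = 5*46 + 15
  46 = 3*15 + 1
  15 = 15*1
so gcd(245, 46) = 1.
1 divides 25, so solutions exist.
Back-substitute for Bézout coefficients:
  1 = 46 - 3*15
  ... = 46*(16) + 245*(-3)
Scale by 25/1 = 25: (u₀, v₀) = (400, -75).
General solution: u = 400 + 245t, v = -75 - 46t for integer t.
u ≥ 0: smallest is 400 mod 245 = 155 (at t = -1), with v = -29.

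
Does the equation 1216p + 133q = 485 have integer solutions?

gcd(1216, 133):
  1216 = 9×133 + 19
  133 = 7×19
so gcd(1216, 133) = 19.
19 does not divide 485 (remainder 10), so no integer solutions.

no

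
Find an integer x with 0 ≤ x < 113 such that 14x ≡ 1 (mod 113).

gcd(113, 14) = 1  (113 = 8×14 + 1, 14 = 14×1).
Back-substituting, 14×(-8) + 113×(1) = 1.
So 14×-8 ≡ 1 (mod 113), and -8 mod 113 = 105.

105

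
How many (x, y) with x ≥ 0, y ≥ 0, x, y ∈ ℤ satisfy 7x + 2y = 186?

14

gcd(7, 2) = 1.
By Bézout, 7·(1) + 2·(-3) = 1.
One solution: (0, 93).
General: x = 0 + 2t, y = 93 - 7t.
x ≥ 0 ⇒ t ≥ 0; y ≥ 0 ⇒ t ≤ 13. So t ∈ [0, 13]: 14 solutions.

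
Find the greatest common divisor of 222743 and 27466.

gcd(222743, 27466):
  222743 = 8*27466 + 3015
  27466 = 9*3015 + 331
  3015 = 9*331 + 36
  331 = 9*36 + 7
  36 = 5*7 + 1
  7 = 7*1
so gcd(222743, 27466) = 1.

1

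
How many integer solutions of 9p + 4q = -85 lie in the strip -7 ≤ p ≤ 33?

10

gcd(9, 4) = 1  (9 = 2·4 + 1, 4 = 4·1).
Back-substituting, 9·(1) + 4·(-2) = 1.
Scale by -85: particular solution (-85, 170); reduce p mod 4: (3, -28).
General solution: p = 3 + 4t, q = -28 - 9t for integer t.
-7 ≤ 3 + 4t ≤ 33 gives t ∈ [-2, 7], which is 10 values.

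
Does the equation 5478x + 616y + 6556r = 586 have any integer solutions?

gcd(5478, 616) = 22  (5478 = 8×616 + 550, 616 = 1×550 + 66, 550 = 8×66 + 22, 66 = 3×22).
gcd(22, 6556) = 22.
22 does not divide 586 (remainder 14), so no integer solutions.

no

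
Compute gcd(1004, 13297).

gcd(13297, 1004):
  13297 = 13×1004 + 245
  1004 = 4×245 + 24
  245 = 10×24 + 5
  24 = 4×5 + 4
  5 = 1×4 + 1
  4 = 4×1
so gcd(13297, 1004) = 1.

1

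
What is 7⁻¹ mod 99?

gcd(99, 7):
  99 = 14*7 + 1
  7 = 7*1
so gcd(99, 7) = 1.
Back-substitute for Bézout coefficients:
  1 = 99 - 14*7
  ... = 7*(-14) + 99*(1)
So 7*-14 ≡ 1 (mod 99), and -14 mod 99 = 85.

85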